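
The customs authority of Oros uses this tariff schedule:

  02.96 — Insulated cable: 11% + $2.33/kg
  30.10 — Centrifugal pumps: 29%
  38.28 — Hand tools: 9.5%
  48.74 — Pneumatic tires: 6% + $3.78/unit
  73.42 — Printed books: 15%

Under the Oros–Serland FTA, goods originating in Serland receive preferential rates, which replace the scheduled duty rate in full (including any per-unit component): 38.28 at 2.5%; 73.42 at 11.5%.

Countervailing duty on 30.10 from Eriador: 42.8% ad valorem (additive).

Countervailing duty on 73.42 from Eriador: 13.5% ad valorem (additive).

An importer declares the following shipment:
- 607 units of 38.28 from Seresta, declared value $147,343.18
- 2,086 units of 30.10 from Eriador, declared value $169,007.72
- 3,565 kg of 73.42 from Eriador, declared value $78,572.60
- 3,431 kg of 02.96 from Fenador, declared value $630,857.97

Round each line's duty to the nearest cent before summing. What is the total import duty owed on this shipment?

Line 1 (38.28, Seresta, 607 units, $147,343.18):
Base rate for 38.28 is 9.5%.
38.28 has an FTA preferential rate, but origin Seresta is not Serland; base rate stands.
Duty = $147,343.18 × 9.5% = $13,997.60.
Line 2 (30.10, Eriador, 2,086 units, $169,007.72):
Base rate for 30.10 is 29%.
Additional duty on 30.10 from Eriador: +42.8%. Applied ad valorem rate: 29% + 42.8% = 71.8%.
Duty = $169,007.72 × 71.8% = $121,347.54.
Line 3 (73.42, Eriador, 3,565 kg, $78,572.60):
Base rate for 73.42 is 15%.
73.42 has an FTA preferential rate, but origin Eriador is not Serland; base rate stands.
Additional duty on 73.42 from Eriador: +13.5%. Applied ad valorem rate: 15% + 13.5% = 28.5%.
Duty = $78,572.60 × 28.5% = $22,393.19.
Line 4 (02.96, Fenador, 3,431 kg, $630,857.97):
Base rate for 02.96 is 11% + $2.33/kg.
Duty = $630,857.97 × 11% + 3,431 × $2.33 = $77,388.61.
Total = $13,997.60 + $121,347.54 + $22,393.19 + $77,388.61 = $235,126.94.

$235,126.94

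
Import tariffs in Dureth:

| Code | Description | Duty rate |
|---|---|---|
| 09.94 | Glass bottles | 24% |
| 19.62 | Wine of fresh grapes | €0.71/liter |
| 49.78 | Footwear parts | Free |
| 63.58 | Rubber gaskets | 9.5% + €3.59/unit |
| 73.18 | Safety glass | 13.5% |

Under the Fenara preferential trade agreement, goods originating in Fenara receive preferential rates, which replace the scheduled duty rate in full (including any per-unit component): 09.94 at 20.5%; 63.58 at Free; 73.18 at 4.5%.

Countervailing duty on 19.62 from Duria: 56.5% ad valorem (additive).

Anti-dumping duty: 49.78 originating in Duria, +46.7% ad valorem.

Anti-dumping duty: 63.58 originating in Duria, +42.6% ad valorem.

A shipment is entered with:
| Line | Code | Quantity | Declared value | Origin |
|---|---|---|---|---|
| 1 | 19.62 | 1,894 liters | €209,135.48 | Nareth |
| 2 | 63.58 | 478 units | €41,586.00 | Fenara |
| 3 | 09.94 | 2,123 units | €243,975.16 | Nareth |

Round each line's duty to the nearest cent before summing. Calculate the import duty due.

€59,898.78

Line 1 (19.62, Nareth, 1,894 liters, €209,135.48):
Base rate for 19.62 is €0.71/liter.
The additional-duty order on 19.62 targets Duria, not Nareth; it does not apply.
Duty = 1,894 × €0.71 = €1,344.74.
Line 2 (63.58, Fenara, 478 units, €41,586.00):
Base rate for 63.58 is 9.5% + €3.59/unit.
Origin Fenara qualifies under the Dureth–Fenara agreement and 63.58 is covered: preferential rate Free applies instead.
The additional-duty order on 63.58 targets Duria, not Fenara; it does not apply.
Duty = €41,586.00 × 0% = €0.00.
Line 3 (09.94, Nareth, 2,123 units, €243,975.16):
Base rate for 09.94 is 24%.
09.94 has an FTA preferential rate, but origin Nareth is not Fenara; base rate stands.
Duty = €243,975.16 × 24% = €58,554.04.
Total = €1,344.74 + €0.00 + €58,554.04 = €59,898.78.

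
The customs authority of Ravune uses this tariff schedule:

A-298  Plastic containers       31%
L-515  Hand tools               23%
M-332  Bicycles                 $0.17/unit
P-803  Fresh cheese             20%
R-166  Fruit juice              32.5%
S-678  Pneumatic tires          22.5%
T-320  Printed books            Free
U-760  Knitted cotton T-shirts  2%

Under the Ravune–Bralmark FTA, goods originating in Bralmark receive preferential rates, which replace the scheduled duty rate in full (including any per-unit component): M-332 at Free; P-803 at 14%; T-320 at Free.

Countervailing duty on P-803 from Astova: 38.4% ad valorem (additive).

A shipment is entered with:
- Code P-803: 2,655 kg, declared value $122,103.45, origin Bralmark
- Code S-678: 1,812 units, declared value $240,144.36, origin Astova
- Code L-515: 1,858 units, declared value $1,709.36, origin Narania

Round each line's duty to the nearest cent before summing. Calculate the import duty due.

$71,520.11

Line 1 (P-803, Bralmark, 2,655 kg, $122,103.45):
Base rate for P-803 is 20%.
Origin Bralmark qualifies under the Ravune–Bralmark agreement and P-803 is covered: preferential rate 14% applies instead.
The additional-duty order on P-803 targets Astova, not Bralmark; it does not apply.
Duty = $122,103.45 × 14% = $17,094.48.
Line 2 (S-678, Astova, 1,812 units, $240,144.36):
Base rate for S-678 is 22.5%.
Duty = $240,144.36 × 22.5% = $54,032.48.
Line 3 (L-515, Narania, 1,858 units, $1,709.36):
Base rate for L-515 is 23%.
Duty = $1,709.36 × 23% = $393.15.
Total = $17,094.48 + $54,032.48 + $393.15 = $71,520.11.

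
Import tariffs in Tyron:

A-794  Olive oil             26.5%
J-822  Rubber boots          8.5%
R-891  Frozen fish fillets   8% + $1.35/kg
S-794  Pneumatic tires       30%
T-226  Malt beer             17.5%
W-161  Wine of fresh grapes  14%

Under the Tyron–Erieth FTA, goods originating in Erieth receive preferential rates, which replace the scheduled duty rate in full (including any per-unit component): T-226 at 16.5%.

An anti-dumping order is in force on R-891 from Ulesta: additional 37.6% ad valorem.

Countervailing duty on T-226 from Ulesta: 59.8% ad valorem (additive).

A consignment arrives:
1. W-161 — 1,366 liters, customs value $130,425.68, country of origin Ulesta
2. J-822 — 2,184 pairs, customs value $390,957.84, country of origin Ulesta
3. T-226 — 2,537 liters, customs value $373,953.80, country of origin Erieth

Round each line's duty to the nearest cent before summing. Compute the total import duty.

$113,193.40

Line 1 (W-161, Ulesta, 1,366 liters, $130,425.68):
Base rate for W-161 is 14%.
Duty = $130,425.68 × 14% = $18,259.60.
Line 2 (J-822, Ulesta, 2,184 pairs, $390,957.84):
Base rate for J-822 is 8.5%.
Duty = $390,957.84 × 8.5% = $33,231.42.
Line 3 (T-226, Erieth, 2,537 liters, $373,953.80):
Base rate for T-226 is 17.5%.
Origin Erieth qualifies under the Tyron–Erieth agreement and T-226 is covered: preferential rate 16.5% applies instead.
The additional-duty order on T-226 targets Ulesta, not Erieth; it does not apply.
Duty = $373,953.80 × 16.5% = $61,702.38.
Total = $18,259.60 + $33,231.42 + $61,702.38 = $113,193.40.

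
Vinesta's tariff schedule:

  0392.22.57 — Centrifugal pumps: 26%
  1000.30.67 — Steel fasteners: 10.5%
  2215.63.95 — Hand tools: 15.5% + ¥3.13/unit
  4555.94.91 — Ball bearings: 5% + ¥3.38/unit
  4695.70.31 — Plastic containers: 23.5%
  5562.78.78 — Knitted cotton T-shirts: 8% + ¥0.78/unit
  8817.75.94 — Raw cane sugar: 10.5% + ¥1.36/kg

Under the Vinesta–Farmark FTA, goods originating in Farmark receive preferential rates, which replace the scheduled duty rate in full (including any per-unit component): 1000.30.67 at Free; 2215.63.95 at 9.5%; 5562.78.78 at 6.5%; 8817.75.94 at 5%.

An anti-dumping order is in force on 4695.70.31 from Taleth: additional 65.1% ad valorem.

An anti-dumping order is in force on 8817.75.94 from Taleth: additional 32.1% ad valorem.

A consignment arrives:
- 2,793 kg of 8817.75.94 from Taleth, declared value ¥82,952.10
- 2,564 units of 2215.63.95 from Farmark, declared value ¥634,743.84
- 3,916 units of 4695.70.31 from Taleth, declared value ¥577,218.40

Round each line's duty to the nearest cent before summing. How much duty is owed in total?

¥610,852.23

Line 1 (8817.75.94, Taleth, 2,793 kg, ¥82,952.10):
Base rate for 8817.75.94 is 10.5% + ¥1.36/kg.
8817.75.94 has an FTA preferential rate, but origin Taleth is not Farmark; base rate stands.
Additional duty on 8817.75.94 from Taleth: +32.1%. Applied ad valorem rate: 10.5% + 32.1% = 42.6%.
Duty = ¥82,952.10 × 42.6% + 2,793 × ¥1.36 = ¥39,136.07.
Line 2 (2215.63.95, Farmark, 2,564 units, ¥634,743.84):
Base rate for 2215.63.95 is 15.5% + ¥3.13/unit.
Origin Farmark qualifies under the Vinesta–Farmark agreement and 2215.63.95 is covered: preferential rate 9.5% applies instead.
Duty = ¥634,743.84 × 9.5% = ¥60,300.66.
Line 3 (4695.70.31, Taleth, 3,916 units, ¥577,218.40):
Base rate for 4695.70.31 is 23.5%.
Additional duty on 4695.70.31 from Taleth: +65.1%. Applied ad valorem rate: 23.5% + 65.1% = 88.6%.
Duty = ¥577,218.40 × 88.6% = ¥511,415.50.
Total = ¥39,136.07 + ¥60,300.66 + ¥511,415.50 = ¥610,852.23.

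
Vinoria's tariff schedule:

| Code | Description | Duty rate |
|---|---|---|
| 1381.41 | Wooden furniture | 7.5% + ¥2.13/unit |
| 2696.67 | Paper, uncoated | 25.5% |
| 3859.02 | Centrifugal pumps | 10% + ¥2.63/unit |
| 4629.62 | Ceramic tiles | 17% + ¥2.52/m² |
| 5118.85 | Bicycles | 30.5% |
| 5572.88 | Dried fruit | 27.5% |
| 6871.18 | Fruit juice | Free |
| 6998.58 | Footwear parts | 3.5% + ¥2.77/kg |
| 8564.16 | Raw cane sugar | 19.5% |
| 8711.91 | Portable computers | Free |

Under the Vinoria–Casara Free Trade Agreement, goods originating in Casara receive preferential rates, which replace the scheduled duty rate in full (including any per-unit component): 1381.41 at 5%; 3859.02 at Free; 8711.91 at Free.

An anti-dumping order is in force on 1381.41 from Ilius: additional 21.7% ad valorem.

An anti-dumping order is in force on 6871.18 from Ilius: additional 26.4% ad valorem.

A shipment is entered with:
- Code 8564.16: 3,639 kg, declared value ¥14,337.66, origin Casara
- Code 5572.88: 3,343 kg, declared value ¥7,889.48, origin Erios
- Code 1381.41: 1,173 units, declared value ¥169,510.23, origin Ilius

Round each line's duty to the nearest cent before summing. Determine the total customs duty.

¥56,960.93

Line 1 (8564.16, Casara, 3,639 kg, ¥14,337.66):
Base rate for 8564.16 is 19.5%.
Origin Casara is the FTA partner but 8564.16 is not on the preference list; base rate stands.
Duty = ¥14,337.66 × 19.5% = ¥2,795.84.
Line 2 (5572.88, Erios, 3,343 kg, ¥7,889.48):
Base rate for 5572.88 is 27.5%.
Duty = ¥7,889.48 × 27.5% = ¥2,169.61.
Line 3 (1381.41, Ilius, 1,173 units, ¥169,510.23):
Base rate for 1381.41 is 7.5% + ¥2.13/unit.
1381.41 has an FTA preferential rate, but origin Ilius is not Casara; base rate stands.
Additional duty on 1381.41 from Ilius: +21.7%. Applied ad valorem rate: 7.5% + 21.7% = 29.2%.
Duty = ¥169,510.23 × 29.2% + 1,173 × ¥2.13 = ¥51,995.48.
Total = ¥2,795.84 + ¥2,169.61 + ¥51,995.48 = ¥56,960.93.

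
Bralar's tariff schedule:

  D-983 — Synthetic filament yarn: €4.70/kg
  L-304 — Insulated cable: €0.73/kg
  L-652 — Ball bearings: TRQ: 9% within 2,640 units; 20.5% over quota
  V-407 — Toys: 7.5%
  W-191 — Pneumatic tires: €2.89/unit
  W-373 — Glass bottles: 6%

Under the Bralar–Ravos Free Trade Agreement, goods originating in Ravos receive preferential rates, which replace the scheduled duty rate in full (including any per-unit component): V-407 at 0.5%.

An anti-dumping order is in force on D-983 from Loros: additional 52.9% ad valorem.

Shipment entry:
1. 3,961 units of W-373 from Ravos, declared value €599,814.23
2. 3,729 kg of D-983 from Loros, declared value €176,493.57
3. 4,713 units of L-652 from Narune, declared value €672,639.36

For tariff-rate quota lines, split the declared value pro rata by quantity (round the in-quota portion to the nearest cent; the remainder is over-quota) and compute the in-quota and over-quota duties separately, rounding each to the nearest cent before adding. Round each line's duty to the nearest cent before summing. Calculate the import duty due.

€241,441.52

Line 1 (W-373, Ravos, 3,961 units, €599,814.23):
Base rate for W-373 is 6%.
Origin Ravos is the FTA partner but W-373 is not on the preference list; base rate stands.
Duty = €599,814.23 × 6% = €35,988.85.
Line 2 (D-983, Loros, 3,729 kg, €176,493.57):
Base rate for D-983 is €4.70/kg.
Additional duty on D-983 from Loros: +52.9% ad valorem. Applied ad valorem rate = 52.9%.
Duty = €176,493.57 × 52.9% + 3,729 × €4.70 = €110,891.40.
Line 3 (L-652, Narune, 4,713 units, €672,639.36):
Code L-652 is under a tariff-rate quota (threshold 2,640 units). In-quota: 2,640 units at 9%; over-quota: 2,073 units at 20.5%.
Pro-rata value split: in-quota = €672,639.36 × 2,640/4,713 = €376,780.80; over-quota = €672,639.36 − €376,780.80 = €295,858.56.
In-quota duty = €376,780.80 × 9% = €33,910.27. Over-quota duty = €295,858.56 × 20.5% = €60,651.00.
Line duty = €33,910.27 + €60,651.00 = €94,561.27.
Total = €35,988.85 + €110,891.40 + €94,561.27 = €241,441.52.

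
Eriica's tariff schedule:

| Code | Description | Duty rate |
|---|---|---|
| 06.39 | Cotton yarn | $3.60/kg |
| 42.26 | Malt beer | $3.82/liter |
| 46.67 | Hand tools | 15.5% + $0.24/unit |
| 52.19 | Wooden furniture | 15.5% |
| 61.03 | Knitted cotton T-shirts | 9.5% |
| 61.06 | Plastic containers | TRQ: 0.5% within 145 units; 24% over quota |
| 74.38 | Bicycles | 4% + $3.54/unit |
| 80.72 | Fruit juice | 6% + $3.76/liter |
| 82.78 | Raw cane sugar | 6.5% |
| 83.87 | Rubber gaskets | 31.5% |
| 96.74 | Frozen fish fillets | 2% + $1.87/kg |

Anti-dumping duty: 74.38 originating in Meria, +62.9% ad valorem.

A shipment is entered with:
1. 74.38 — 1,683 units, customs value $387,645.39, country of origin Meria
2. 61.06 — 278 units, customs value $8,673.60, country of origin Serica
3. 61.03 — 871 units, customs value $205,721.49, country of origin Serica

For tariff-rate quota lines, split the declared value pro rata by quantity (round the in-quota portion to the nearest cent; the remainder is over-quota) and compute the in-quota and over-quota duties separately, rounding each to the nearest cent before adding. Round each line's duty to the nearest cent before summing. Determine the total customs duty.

$285,854.65

Line 1 (74.38, Meria, 1,683 units, $387,645.39):
Base rate for 74.38 is 4% + $3.54/unit.
Additional duty on 74.38 from Meria: +62.9%. Applied ad valorem rate: 4% + 62.9% = 66.9%.
Duty = $387,645.39 × 66.9% + 1,683 × $3.54 = $265,292.59.
Line 2 (61.06, Serica, 278 units, $8,673.60):
Code 61.06 is under a tariff-rate quota (threshold 145 units). In-quota: 145 units at 0.5%; over-quota: 133 units at 24%.
Pro-rata value split: in-quota = $8,673.60 × 145/278 = $4,524.00; over-quota = $8,673.60 − $4,524.00 = $4,149.60.
In-quota duty = $4,524.00 × 0.5% = $22.62. Over-quota duty = $4,149.60 × 24% = $995.90.
Line duty = $22.62 + $995.90 = $1,018.52.
Line 3 (61.03, Serica, 871 units, $205,721.49):
Base rate for 61.03 is 9.5%.
Duty = $205,721.49 × 9.5% = $19,543.54.
Total = $265,292.59 + $1,018.52 + $19,543.54 = $285,854.65.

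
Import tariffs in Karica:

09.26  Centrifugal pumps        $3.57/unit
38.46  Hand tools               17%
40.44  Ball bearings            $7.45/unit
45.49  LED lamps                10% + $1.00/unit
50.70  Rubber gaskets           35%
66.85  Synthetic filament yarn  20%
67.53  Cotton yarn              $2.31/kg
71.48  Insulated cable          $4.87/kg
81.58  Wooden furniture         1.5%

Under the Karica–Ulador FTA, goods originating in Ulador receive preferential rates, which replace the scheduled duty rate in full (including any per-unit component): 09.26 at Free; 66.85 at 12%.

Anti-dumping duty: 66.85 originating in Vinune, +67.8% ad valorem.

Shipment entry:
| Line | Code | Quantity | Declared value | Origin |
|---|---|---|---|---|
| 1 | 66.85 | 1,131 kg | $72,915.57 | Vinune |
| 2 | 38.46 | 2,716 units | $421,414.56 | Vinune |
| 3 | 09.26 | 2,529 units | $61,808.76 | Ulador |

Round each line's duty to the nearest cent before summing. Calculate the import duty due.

Line 1 (66.85, Vinune, 1,131 kg, $72,915.57):
Base rate for 66.85 is 20%.
66.85 has an FTA preferential rate, but origin Vinune is not Ulador; base rate stands.
Additional duty on 66.85 from Vinune: +67.8%. Applied ad valorem rate: 20% + 67.8% = 87.8%.
Duty = $72,915.57 × 87.8% = $64,019.87.
Line 2 (38.46, Vinune, 2,716 units, $421,414.56):
Base rate for 38.46 is 17%.
Duty = $421,414.56 × 17% = $71,640.48.
Line 3 (09.26, Ulador, 2,529 units, $61,808.76):
Base rate for 09.26 is $3.57/unit.
Origin Ulador qualifies under the Karica–Ulador agreement and 09.26 is covered: preferential rate Free applies instead.
Duty = $61,808.76 × 0% = $0.00.
Total = $64,019.87 + $71,640.48 + $0.00 = $135,660.35.

$135,660.35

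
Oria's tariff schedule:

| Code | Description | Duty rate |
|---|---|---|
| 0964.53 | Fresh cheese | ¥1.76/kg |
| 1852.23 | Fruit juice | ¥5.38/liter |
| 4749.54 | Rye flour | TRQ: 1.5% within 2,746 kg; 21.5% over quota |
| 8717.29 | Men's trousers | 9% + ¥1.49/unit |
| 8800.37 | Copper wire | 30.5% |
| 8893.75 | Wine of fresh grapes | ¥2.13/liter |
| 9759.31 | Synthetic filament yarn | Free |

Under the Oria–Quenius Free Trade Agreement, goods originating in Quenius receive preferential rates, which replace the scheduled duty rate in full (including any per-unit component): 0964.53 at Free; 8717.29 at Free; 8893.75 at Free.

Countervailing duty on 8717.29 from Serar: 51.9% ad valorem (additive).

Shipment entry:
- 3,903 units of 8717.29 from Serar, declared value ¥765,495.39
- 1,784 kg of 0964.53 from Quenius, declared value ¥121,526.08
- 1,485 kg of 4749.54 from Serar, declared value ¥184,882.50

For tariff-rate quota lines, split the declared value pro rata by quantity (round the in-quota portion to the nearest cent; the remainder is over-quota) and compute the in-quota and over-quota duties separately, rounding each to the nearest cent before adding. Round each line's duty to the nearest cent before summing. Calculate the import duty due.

Line 1 (8717.29, Serar, 3,903 units, ¥765,495.39):
Base rate for 8717.29 is 9% + ¥1.49/unit.
8717.29 has an FTA preferential rate, but origin Serar is not Quenius; base rate stands.
Additional duty on 8717.29 from Serar: +51.9%. Applied ad valorem rate: 9% + 51.9% = 60.9%.
Duty = ¥765,495.39 × 60.9% + 3,903 × ¥1.49 = ¥472,002.16.
Line 2 (0964.53, Quenius, 1,784 kg, ¥121,526.08):
Base rate for 0964.53 is ¥1.76/kg.
Origin Quenius qualifies under the Oria–Quenius agreement and 0964.53 is covered: preferential rate Free applies instead.
Duty = ¥121,526.08 × 0% = ¥0.00.
Line 3 (4749.54, Serar, 1,485 kg, ¥184,882.50):
Code 4749.54 is under a tariff-rate quota (threshold 2,746 kg). Quantity 1,485 kg is within the quota, so the in-quota rate 1.5% applies to the full value.
Duty = ¥184,882.50 × 1.5% = ¥2,773.24.
Total = ¥472,002.16 + ¥0.00 + ¥2,773.24 = ¥474,775.40.

¥474,775.40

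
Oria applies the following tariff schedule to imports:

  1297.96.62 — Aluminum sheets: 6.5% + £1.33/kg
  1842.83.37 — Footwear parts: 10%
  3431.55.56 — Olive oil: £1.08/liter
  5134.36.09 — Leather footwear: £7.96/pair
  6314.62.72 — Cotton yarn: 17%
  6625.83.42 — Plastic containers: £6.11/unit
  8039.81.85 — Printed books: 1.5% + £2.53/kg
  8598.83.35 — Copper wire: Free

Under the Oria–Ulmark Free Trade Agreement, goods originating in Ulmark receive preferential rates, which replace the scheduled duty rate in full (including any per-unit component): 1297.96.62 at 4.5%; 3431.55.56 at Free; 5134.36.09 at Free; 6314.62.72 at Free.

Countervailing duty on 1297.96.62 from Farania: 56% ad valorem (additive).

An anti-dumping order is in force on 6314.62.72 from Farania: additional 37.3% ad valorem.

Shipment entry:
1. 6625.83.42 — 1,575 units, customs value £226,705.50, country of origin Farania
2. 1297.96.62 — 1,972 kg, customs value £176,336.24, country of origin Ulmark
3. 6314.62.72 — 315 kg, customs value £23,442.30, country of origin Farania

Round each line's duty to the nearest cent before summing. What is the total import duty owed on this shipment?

Line 1 (6625.83.42, Farania, 1,575 units, £226,705.50):
Base rate for 6625.83.42 is £6.11/unit.
Duty = 1,575 × £6.11 = £9,623.25.
Line 2 (1297.96.62, Ulmark, 1,972 kg, £176,336.24):
Base rate for 1297.96.62 is 6.5% + £1.33/kg.
Origin Ulmark qualifies under the Oria–Ulmark agreement and 1297.96.62 is covered: preferential rate 4.5% applies instead.
The additional-duty order on 1297.96.62 targets Farania, not Ulmark; it does not apply.
Duty = £176,336.24 × 4.5% = £7,935.13.
Line 3 (6314.62.72, Farania, 315 kg, £23,442.30):
Base rate for 6314.62.72 is 17%.
6314.62.72 has an FTA preferential rate, but origin Farania is not Ulmark; base rate stands.
Additional duty on 6314.62.72 from Farania: +37.3%. Applied ad valorem rate: 17% + 37.3% = 54.3%.
Duty = £23,442.30 × 54.3% = £12,729.17.
Total = £9,623.25 + £7,935.13 + £12,729.17 = £30,287.55.

£30,287.55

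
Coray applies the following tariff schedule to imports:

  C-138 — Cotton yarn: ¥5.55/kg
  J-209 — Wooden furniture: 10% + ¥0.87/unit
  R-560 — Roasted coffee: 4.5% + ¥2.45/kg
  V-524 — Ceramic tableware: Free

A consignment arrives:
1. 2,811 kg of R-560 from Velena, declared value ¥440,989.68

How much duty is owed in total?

Line 1 (R-560, Velena, 2,811 kg, ¥440,989.68):
Base rate for R-560 is 4.5% + ¥2.45/kg.
Duty = ¥440,989.68 × 4.5% + 2,811 × ¥2.45 = ¥26,731.49.

¥26,731.49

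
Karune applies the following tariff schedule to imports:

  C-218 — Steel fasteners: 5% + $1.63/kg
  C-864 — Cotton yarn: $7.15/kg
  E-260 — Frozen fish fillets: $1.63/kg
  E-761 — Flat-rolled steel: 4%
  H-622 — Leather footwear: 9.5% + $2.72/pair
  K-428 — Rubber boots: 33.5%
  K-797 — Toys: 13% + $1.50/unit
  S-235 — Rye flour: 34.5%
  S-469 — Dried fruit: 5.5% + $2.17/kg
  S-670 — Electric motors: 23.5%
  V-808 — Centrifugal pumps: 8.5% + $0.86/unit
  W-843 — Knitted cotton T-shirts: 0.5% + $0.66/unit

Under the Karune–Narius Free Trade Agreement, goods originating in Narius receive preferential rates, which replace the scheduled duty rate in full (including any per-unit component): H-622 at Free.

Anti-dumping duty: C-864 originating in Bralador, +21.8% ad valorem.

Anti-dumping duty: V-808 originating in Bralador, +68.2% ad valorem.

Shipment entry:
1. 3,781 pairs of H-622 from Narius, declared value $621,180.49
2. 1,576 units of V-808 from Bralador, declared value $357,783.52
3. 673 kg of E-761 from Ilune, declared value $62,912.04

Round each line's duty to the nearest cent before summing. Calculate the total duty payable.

Line 1 (H-622, Narius, 3,781 pairs, $621,180.49):
Base rate for H-622 is 9.5% + $2.72/pair.
Origin Narius qualifies under the Karune–Narius agreement and H-622 is covered: preferential rate Free applies instead.
Duty = $621,180.49 × 0% = $0.00.
Line 2 (V-808, Bralador, 1,576 units, $357,783.52):
Base rate for V-808 is 8.5% + $0.86/unit.
Additional duty on V-808 from Bralador: +68.2%. Applied ad valorem rate: 8.5% + 68.2% = 76.7%.
Duty = $357,783.52 × 76.7% + 1,576 × $0.86 = $275,775.32.
Line 3 (E-761, Ilune, 673 kg, $62,912.04):
Base rate for E-761 is 4%.
Duty = $62,912.04 × 4% = $2,516.48.
Total = $0.00 + $275,775.32 + $2,516.48 = $278,291.80.

$278,291.80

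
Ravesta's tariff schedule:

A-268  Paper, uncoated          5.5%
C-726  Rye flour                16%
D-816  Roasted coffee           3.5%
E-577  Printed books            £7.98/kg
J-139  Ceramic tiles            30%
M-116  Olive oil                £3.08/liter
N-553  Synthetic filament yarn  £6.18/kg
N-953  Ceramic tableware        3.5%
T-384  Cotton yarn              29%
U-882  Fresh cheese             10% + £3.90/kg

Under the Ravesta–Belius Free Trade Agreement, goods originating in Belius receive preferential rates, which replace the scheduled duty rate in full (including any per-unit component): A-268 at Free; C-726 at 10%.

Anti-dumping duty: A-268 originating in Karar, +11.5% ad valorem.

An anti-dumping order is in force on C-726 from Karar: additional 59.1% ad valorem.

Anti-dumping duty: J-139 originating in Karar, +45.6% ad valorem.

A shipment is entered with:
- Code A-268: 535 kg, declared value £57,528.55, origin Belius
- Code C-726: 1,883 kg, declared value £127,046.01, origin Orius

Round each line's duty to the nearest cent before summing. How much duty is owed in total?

Line 1 (A-268, Belius, 535 kg, £57,528.55):
Base rate for A-268 is 5.5%.
Origin Belius qualifies under the Ravesta–Belius agreement and A-268 is covered: preferential rate Free applies instead.
The additional-duty order on A-268 targets Karar, not Belius; it does not apply.
Duty = £57,528.55 × 0% = £0.00.
Line 2 (C-726, Orius, 1,883 kg, £127,046.01):
Base rate for C-726 is 16%.
C-726 has an FTA preferential rate, but origin Orius is not Belius; base rate stands.
The additional-duty order on C-726 targets Karar, not Orius; it does not apply.
Duty = £127,046.01 × 16% = £20,327.36.
Total = £0.00 + £20,327.36 = £20,327.36.

£20,327.36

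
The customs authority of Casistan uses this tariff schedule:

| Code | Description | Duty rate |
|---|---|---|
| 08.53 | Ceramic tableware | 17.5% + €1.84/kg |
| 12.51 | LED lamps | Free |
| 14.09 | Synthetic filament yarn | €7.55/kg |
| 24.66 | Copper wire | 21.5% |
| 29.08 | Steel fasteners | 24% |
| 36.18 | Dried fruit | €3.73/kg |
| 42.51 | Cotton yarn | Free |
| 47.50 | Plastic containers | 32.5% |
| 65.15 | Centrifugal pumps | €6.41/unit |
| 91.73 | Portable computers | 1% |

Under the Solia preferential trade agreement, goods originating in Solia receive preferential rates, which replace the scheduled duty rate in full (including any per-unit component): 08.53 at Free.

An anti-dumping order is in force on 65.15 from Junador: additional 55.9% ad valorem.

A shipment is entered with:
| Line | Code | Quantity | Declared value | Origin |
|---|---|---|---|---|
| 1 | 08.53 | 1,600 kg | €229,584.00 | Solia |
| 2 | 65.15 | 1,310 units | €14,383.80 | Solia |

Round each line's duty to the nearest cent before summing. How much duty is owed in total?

€8,397.10

Line 1 (08.53, Solia, 1,600 kg, €229,584.00):
Base rate for 08.53 is 17.5% + €1.84/kg.
Origin Solia qualifies under the Casistan–Solia agreement and 08.53 is covered: preferential rate Free applies instead.
Duty = €229,584.00 × 0% = €0.00.
Line 2 (65.15, Solia, 1,310 units, €14,383.80):
Base rate for 65.15 is €6.41/unit.
Origin Solia is the FTA partner but 65.15 is not on the preference list; base rate stands.
The additional-duty order on 65.15 targets Junador, not Solia; it does not apply.
Duty = 1,310 × €6.41 = €8,397.10.
Total = €0.00 + €8,397.10 = €8,397.10.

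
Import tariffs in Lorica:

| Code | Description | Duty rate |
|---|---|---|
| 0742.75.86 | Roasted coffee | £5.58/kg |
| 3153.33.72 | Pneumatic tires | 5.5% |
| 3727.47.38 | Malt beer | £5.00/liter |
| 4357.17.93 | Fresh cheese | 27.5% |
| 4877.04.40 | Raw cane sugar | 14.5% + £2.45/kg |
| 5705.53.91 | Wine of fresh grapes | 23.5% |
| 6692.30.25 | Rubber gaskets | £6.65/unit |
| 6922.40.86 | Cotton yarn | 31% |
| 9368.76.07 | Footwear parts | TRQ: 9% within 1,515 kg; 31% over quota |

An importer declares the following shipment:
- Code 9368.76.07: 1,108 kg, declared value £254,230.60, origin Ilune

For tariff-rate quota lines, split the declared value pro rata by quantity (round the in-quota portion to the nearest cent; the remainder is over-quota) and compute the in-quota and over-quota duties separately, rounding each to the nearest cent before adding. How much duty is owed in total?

Line 1 (9368.76.07, Ilune, 1,108 kg, £254,230.60):
Code 9368.76.07 is under a tariff-rate quota (threshold 1,515 kg). Quantity 1,108 kg is within the quota, so the in-quota rate 9% applies to the full value.
Duty = £254,230.60 × 9% = £22,880.75.

£22,880.75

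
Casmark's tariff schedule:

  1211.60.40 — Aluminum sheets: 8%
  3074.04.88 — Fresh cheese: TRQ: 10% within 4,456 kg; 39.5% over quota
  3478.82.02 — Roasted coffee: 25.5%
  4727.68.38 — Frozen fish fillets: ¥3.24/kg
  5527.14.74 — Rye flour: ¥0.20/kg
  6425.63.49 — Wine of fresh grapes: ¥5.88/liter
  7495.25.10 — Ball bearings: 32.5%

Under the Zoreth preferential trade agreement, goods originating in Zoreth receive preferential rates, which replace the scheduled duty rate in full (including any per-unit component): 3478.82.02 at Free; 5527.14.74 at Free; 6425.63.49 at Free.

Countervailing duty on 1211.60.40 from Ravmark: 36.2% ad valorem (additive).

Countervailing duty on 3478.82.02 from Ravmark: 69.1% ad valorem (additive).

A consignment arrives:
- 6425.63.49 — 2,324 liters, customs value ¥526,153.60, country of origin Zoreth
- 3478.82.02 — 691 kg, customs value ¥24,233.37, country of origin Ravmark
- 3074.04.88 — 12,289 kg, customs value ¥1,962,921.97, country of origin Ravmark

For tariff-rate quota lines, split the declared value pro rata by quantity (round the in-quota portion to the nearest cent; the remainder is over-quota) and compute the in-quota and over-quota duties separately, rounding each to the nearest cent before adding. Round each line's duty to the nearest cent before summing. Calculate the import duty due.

Line 1 (6425.63.49, Zoreth, 2,324 liters, ¥526,153.60):
Base rate for 6425.63.49 is ¥5.88/liter.
Origin Zoreth qualifies under the Casmark–Zoreth agreement and 6425.63.49 is covered: preferential rate Free applies instead.
Duty = ¥526,153.60 × 0% = ¥0.00.
Line 2 (3478.82.02, Ravmark, 691 kg, ¥24,233.37):
Base rate for 3478.82.02 is 25.5%.
3478.82.02 has an FTA preferential rate, but origin Ravmark is not Zoreth; base rate stands.
Additional duty on 3478.82.02 from Ravmark: +69.1%. Applied ad valorem rate: 25.5% + 69.1% = 94.6%.
Duty = ¥24,233.37 × 94.6% = ¥22,924.77.
Line 3 (3074.04.88, Ravmark, 12,289 kg, ¥1,962,921.97):
Code 3074.04.88 is under a tariff-rate quota (threshold 4,456 kg). In-quota: 4,456 kg at 10%; over-quota: 7,833 kg at 39.5%.
Pro-rata value split: in-quota = ¥1,962,921.97 × 4,456/12,289 = ¥711,756.88; over-quota = ¥1,962,921.97 − ¥711,756.88 = ¥1,251,165.09.
In-quota duty = ¥711,756.88 × 10% = ¥71,175.69. Over-quota duty = ¥1,251,165.09 × 39.5% = ¥494,210.21.
Line duty = ¥71,175.69 + ¥494,210.21 = ¥565,385.90.
Total = ¥0.00 + ¥22,924.77 + ¥565,385.90 = ¥588,310.67.

¥588,310.67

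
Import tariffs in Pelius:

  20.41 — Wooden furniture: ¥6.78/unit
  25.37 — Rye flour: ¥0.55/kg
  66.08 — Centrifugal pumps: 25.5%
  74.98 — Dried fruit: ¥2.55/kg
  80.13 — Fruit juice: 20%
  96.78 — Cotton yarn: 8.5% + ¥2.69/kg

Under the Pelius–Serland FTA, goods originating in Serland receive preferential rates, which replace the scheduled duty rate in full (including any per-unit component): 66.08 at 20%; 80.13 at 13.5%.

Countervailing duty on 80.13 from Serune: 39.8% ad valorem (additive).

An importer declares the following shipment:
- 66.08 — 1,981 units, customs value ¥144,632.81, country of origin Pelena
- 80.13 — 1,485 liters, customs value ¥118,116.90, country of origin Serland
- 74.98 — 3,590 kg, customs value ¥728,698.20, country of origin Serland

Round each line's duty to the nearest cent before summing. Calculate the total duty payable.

Line 1 (66.08, Pelena, 1,981 units, ¥144,632.81):
Base rate for 66.08 is 25.5%.
66.08 has an FTA preferential rate, but origin Pelena is not Serland; base rate stands.
Duty = ¥144,632.81 × 25.5% = ¥36,881.37.
Line 2 (80.13, Serland, 1,485 liters, ¥118,116.90):
Base rate for 80.13 is 20%.
Origin Serland qualifies under the Pelius–Serland agreement and 80.13 is covered: preferential rate 13.5% applies instead.
The additional-duty order on 80.13 targets Serune, not Serland; it does not apply.
Duty = ¥118,116.90 × 13.5% = ¥15,945.78.
Line 3 (74.98, Serland, 3,590 kg, ¥728,698.20):
Base rate for 74.98 is ¥2.55/kg.
Origin Serland is the FTA partner but 74.98 is not on the preference list; base rate stands.
Duty = 3,590 × ¥2.55 = ¥9,154.50.
Total = ¥36,881.37 + ¥15,945.78 + ¥9,154.50 = ¥61,981.65.

¥61,981.65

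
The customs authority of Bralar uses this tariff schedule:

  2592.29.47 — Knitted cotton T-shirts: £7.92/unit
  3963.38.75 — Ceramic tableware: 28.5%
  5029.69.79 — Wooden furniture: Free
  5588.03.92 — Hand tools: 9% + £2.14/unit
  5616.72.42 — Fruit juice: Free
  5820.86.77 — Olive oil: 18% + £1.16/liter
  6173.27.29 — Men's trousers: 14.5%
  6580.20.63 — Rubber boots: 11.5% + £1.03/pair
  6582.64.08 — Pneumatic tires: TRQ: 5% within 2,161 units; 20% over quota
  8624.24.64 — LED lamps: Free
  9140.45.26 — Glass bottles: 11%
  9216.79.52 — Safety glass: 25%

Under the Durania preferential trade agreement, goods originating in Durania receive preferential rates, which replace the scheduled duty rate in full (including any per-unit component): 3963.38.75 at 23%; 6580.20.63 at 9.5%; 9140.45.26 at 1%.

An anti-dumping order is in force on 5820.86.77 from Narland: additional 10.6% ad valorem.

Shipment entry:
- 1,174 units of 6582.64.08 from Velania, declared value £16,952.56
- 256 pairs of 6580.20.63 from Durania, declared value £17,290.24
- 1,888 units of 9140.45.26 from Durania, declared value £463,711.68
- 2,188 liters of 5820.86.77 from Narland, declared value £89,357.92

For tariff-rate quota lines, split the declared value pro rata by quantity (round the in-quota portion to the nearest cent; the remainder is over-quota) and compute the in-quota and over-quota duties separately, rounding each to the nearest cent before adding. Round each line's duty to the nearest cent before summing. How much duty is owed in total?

£35,221.77

Line 1 (6582.64.08, Velania, 1,174 units, £16,952.56):
Code 6582.64.08 is under a tariff-rate quota (threshold 2,161 units). Quantity 1,174 units is within the quota, so the in-quota rate 5% applies to the full value.
Duty = £16,952.56 × 5% = £847.63.
Line 2 (6580.20.63, Durania, 256 pairs, £17,290.24):
Base rate for 6580.20.63 is 11.5% + £1.03/pair.
Origin Durania qualifies under the Bralar–Durania agreement and 6580.20.63 is covered: preferential rate 9.5% applies instead.
Duty = £17,290.24 × 9.5% = £1,642.57.
Line 3 (9140.45.26, Durania, 1,888 units, £463,711.68):
Base rate for 9140.45.26 is 11%.
Origin Durania qualifies under the Bralar–Durania agreement and 9140.45.26 is covered: preferential rate 1% applies instead.
Duty = £463,711.68 × 1% = £4,637.12.
Line 4 (5820.86.77, Narland, 2,188 liters, £89,357.92):
Base rate for 5820.86.77 is 18% + £1.16/liter.
Additional duty on 5820.86.77 from Narland: +10.6%. Applied ad valorem rate: 18% + 10.6% = 28.6%.
Duty = £89,357.92 × 28.6% + 2,188 × £1.16 = £28,094.45.
Total = £847.63 + £1,642.57 + £4,637.12 + £28,094.45 = £35,221.77.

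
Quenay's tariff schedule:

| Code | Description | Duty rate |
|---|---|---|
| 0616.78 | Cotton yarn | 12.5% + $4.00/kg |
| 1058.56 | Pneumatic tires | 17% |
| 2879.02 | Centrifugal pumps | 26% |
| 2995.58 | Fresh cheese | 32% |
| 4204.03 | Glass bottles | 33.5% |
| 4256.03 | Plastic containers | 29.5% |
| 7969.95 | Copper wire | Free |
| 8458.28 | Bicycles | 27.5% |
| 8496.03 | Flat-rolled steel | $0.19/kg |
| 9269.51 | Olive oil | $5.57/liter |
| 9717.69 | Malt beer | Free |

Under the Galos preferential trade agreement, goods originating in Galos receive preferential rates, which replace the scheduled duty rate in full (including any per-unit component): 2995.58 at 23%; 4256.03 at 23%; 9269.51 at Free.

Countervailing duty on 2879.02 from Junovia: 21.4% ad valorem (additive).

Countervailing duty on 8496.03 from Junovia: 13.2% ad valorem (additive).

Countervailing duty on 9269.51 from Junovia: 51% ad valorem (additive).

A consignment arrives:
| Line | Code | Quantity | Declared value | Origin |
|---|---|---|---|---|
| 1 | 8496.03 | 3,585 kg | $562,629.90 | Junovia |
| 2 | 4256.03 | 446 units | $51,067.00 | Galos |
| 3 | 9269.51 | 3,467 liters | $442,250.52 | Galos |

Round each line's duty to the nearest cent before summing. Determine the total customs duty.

$86,693.71

Line 1 (8496.03, Junovia, 3,585 kg, $562,629.90):
Base rate for 8496.03 is $0.19/kg.
Additional duty on 8496.03 from Junovia: +13.2% ad valorem. Applied ad valorem rate = 13.2%.
Duty = $562,629.90 × 13.2% + 3,585 × $0.19 = $74,948.30.
Line 2 (4256.03, Galos, 446 units, $51,067.00):
Base rate for 4256.03 is 29.5%.
Origin Galos qualifies under the Quenay–Galos agreement and 4256.03 is covered: preferential rate 23% applies instead.
Duty = $51,067.00 × 23% = $11,745.41.
Line 3 (9269.51, Galos, 3,467 liters, $442,250.52):
Base rate for 9269.51 is $5.57/liter.
Origin Galos qualifies under the Quenay–Galos agreement and 9269.51 is covered: preferential rate Free applies instead.
The additional-duty order on 9269.51 targets Junovia, not Galos; it does not apply.
Duty = $442,250.52 × 0% = $0.00.
Total = $74,948.30 + $11,745.41 + $0.00 = $86,693.71.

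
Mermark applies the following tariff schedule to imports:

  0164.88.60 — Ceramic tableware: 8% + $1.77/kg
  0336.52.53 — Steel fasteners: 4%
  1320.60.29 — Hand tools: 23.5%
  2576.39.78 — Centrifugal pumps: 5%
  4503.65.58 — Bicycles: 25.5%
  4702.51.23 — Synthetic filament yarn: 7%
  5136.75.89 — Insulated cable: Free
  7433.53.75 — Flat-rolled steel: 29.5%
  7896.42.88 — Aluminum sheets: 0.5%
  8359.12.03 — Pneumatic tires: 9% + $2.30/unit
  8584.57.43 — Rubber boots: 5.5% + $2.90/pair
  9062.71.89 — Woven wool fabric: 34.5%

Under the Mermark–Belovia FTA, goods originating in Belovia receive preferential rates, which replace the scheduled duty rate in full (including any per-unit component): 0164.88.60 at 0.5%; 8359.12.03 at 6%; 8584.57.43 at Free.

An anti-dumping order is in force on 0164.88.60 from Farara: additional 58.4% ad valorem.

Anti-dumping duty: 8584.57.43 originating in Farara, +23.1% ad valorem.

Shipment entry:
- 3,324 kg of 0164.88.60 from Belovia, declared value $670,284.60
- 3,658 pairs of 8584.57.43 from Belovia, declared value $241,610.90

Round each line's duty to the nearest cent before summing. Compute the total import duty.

Line 1 (0164.88.60, Belovia, 3,324 kg, $670,284.60):
Base rate for 0164.88.60 is 8% + $1.77/kg.
Origin Belovia qualifies under the Mermark–Belovia agreement and 0164.88.60 is covered: preferential rate 0.5% applies instead.
The additional-duty order on 0164.88.60 targets Farara, not Belovia; it does not apply.
Duty = $670,284.60 × 0.5% = $3,351.42.
Line 2 (8584.57.43, Belovia, 3,658 pairs, $241,610.90):
Base rate for 8584.57.43 is 5.5% + $2.90/pair.
Origin Belovia qualifies under the Mermark–Belovia agreement and 8584.57.43 is covered: preferential rate Free applies instead.
The additional-duty order on 8584.57.43 targets Farara, not Belovia; it does not apply.
Duty = $241,610.90 × 0% = $0.00.
Total = $3,351.42 + $0.00 = $3,351.42.

$3,351.42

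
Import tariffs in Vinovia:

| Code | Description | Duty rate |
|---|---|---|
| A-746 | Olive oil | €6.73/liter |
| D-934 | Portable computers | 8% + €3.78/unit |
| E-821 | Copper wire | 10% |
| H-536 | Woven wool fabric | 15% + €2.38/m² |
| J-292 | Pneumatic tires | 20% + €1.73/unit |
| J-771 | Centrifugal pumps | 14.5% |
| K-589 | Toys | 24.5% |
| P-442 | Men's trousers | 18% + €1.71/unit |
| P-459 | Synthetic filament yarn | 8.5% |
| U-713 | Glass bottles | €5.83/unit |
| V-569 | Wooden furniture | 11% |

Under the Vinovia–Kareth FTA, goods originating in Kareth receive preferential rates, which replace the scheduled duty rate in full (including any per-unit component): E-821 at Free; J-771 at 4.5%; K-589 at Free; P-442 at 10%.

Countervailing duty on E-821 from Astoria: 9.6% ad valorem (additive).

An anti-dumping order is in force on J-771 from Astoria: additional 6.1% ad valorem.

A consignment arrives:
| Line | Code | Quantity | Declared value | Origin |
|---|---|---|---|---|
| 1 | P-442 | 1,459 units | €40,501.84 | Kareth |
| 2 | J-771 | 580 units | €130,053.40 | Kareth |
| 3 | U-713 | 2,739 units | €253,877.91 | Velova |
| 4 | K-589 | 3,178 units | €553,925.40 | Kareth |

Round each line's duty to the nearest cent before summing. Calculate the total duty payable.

€25,870.95

Line 1 (P-442, Kareth, 1,459 units, €40,501.84):
Base rate for P-442 is 18% + €1.71/unit.
Origin Kareth qualifies under the Vinovia–Kareth agreement and P-442 is covered: preferential rate 10% applies instead.
Duty = €40,501.84 × 10% = €4,050.18.
Line 2 (J-771, Kareth, 580 units, €130,053.40):
Base rate for J-771 is 14.5%.
Origin Kareth qualifies under the Vinovia–Kareth agreement and J-771 is covered: preferential rate 4.5% applies instead.
The additional-duty order on J-771 targets Astoria, not Kareth; it does not apply.
Duty = €130,053.40 × 4.5% = €5,852.40.
Line 3 (U-713, Velova, 2,739 units, €253,877.91):
Base rate for U-713 is €5.83/unit.
Duty = 2,739 × €5.83 = €15,968.37.
Line 4 (K-589, Kareth, 3,178 units, €553,925.40):
Base rate for K-589 is 24.5%.
Origin Kareth qualifies under the Vinovia–Kareth agreement and K-589 is covered: preferential rate Free applies instead.
Duty = €553,925.40 × 0% = €0.00.
Total = €4,050.18 + €5,852.40 + €15,968.37 + €0.00 = €25,870.95.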